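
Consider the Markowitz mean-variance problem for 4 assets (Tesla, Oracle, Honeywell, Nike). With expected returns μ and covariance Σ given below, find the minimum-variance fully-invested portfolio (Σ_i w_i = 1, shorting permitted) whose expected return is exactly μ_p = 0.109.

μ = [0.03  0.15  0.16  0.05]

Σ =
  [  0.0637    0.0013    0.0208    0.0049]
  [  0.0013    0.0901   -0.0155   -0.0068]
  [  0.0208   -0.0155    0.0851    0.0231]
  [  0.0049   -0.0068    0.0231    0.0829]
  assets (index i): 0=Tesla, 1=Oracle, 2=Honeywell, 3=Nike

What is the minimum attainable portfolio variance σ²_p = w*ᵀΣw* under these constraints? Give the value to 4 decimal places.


g=Σ⁻¹μ = [-0.3337  2.0766  2.2985  0.1527]
h=Σ⁻¹𝟙 = [11.8768  13.1513  8.5104  10.0681]
a=μᵀg=0.676865  b=𝟙ᵀg=4.194071  c=𝟙ᵀh=43.606608  D=ac−b²=11.925565
λ₁=(c·0.109−b)/D = (43.606608·0.109−4.194071)/11.925565 = 0.046878
λ₂=(a−b·0.109)/D = (0.676865−4.194071·0.109)/11.925565 = 0.018424
w* = 0.046878·g + 0.018424·h:
  w_0 = 0.046878·-0.3337 + 0.018424·11.8768 = 0.2032  (Tesla)
  w_1 = 0.046878·2.0766 + 0.018424·13.1513 = 0.3396  (Oracle)
  w_2 = 0.046878·2.2985 + 0.018424·8.5104 = 0.2645  (Honeywell)
  w_3 = 0.046878·0.1527 + 0.018424·10.0681 = 0.1926  (Nike)
Σw_i=1.0000  μᵀw=0.1090
σ²=wᵀΣw=λ₁·μ_p+λ₂ = 0.046878·0.109 + 0.018424 = 0.023533 ≈ 0.0235

0.0235


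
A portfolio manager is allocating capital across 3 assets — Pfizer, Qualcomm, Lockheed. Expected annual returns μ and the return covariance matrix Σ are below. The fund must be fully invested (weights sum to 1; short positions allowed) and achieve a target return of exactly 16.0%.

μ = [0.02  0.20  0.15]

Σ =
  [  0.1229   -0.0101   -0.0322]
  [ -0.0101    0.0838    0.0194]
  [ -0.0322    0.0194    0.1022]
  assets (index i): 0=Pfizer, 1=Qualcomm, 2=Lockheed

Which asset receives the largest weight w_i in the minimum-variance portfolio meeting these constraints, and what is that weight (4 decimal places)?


Qualcomm (0.5582)

u=Σ⁻¹μ = [0.6734  2.1745  1.2671]
v=Σ⁻¹𝟙 = [12.0419  10.7117  11.5454]
a=μᵀu=0.638428  b=𝟙ᵀu=4.114996  c=𝟙ᵀv=34.299054  D=ac−b²=4.964274
λ₁=(c·0.160−b)/D = (34.299054·0.160−4.114996)/4.964274 = 0.276547
λ₂=(a−b·0.160)/D = (0.638428−4.114996·0.160)/4.964274 = -0.004023
w* = 0.276547·u + -0.004023·v:
  w_0 = 0.276547·0.6734 + -0.004023·12.0419 = 0.1378  (Pfizer)
  w_1 = 0.276547·2.1745 + -0.004023·10.7117 = 0.5582  (Qualcomm)
  w_2 = 0.276547·1.2671 + -0.004023·11.5454 = 0.3040  (Lockheed)
Σw_i=1.0000  μᵀw=0.1600
σ²=wᵀΣw=λ₁·μ_p+λ₂ = 0.276547·0.160 + -0.004023 = 0.040224 ≈ 0.0402


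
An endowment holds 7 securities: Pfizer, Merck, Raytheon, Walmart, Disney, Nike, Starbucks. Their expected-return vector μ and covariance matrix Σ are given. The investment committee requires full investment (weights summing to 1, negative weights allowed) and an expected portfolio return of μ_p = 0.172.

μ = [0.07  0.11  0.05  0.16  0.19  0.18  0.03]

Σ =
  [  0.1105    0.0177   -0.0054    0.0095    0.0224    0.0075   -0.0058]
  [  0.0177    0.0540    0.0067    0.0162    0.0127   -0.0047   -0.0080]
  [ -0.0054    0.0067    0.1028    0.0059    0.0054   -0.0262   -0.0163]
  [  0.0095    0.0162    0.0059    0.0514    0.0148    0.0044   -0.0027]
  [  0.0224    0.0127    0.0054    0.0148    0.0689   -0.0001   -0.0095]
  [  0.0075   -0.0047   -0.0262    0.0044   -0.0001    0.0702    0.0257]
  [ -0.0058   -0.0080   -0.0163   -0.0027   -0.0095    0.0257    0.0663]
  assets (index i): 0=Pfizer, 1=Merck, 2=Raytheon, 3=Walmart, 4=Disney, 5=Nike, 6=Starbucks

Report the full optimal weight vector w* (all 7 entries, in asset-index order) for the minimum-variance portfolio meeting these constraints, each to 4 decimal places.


-0.0614  0.1326  0.0858  0.2301  0.2856  0.3768  -0.0495

g=Σ⁻¹μ = [-0.3093  1.2307  0.9182  1.8038  2.1853  2.8878  0.0668]
h=Σ⁻¹𝟙 = [4.7809  13.7395  14.0793  9.6455  9.6662  12.9567  17.3759]
a=μᵀg=1.385264  b=𝟙ᵀg=8.783318  c=𝟙ᵀh=82.243986  D=ac−b²=36.782920
λ₁=(c·0.172−b)/D = (82.243986·0.172−8.783318)/36.782920 = 0.145792
λ₂=(a−b·0.172)/D = (1.385264−8.783318·0.172)/36.782920 = -0.003411
w* = 0.145792·g + -0.003411·h:
  w_0 = 0.145792·-0.3093 + -0.003411·4.7809 = -0.0614  (Pfizer)
  w_1 = 0.145792·1.2307 + -0.003411·13.7395 = 0.1326  (Merck)
  w_2 = 0.145792·0.9182 + -0.003411·14.0793 = 0.0858  (Raytheon)
  w_3 = 0.145792·1.8038 + -0.003411·9.6455 = 0.2301  (Walmart)
  w_4 = 0.145792·2.1853 + -0.003411·9.6662 = 0.2856  (Disney)
  w_5 = 0.145792·2.8878 + -0.003411·12.9567 = 0.3768  (Nike)
  w_6 = 0.145792·0.0668 + -0.003411·17.3759 = -0.0495  (Starbucks)
Σw_i=1.0000  μᵀw=0.1720
σ²=wᵀΣw=λ₁·μ_p+λ₂ = 0.145792·0.172 + -0.003411 = 0.021665 ≈ 0.0217


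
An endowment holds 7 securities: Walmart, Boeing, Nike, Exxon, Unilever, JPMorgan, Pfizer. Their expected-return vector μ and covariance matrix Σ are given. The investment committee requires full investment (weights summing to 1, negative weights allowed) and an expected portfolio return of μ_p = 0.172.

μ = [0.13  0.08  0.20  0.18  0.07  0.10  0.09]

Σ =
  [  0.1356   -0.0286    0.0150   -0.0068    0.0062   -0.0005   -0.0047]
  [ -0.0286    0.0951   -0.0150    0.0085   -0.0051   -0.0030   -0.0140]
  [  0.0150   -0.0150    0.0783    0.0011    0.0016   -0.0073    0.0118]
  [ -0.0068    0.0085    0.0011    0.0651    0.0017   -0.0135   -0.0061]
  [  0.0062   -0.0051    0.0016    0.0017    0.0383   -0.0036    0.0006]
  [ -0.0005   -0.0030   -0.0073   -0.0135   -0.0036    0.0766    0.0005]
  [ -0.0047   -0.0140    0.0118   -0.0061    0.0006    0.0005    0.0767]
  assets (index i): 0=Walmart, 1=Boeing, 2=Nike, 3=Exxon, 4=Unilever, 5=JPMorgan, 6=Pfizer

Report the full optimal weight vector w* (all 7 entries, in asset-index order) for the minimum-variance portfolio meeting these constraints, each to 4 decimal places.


0.0831  0.0516  0.3644  0.3975  -0.0838  0.1658  0.0213

g=Σ⁻¹μ = [1.1617  1.6844  2.5757  3.1736  1.8062  2.2597  1.3793]
h=Σ⁻¹𝟙 = [10.1524  18.3900  12.9163  18.6592  27.1295  19.5302  16.1739]
a=μᵀg=1.848708  b=𝟙ᵀg=14.040678  c=𝟙ᵀh=122.951634  D=ac−b²=30.161007
λ₁=(c·0.172−b)/D = (122.951634·0.172−14.040678)/30.161007 = 0.235635
λ₂=(a−b·0.172)/D = (1.848708−14.040678·0.172)/30.161007 = -0.018776
w* = 0.235635·g + -0.018776·h:
  w_0 = 0.235635·1.1617 + -0.018776·10.1524 = 0.0831  (Walmart)
  w_1 = 0.235635·1.6844 + -0.018776·18.3900 = 0.0516  (Boeing)
  w_2 = 0.235635·2.5757 + -0.018776·12.9163 = 0.3644  (Nike)
  w_3 = 0.235635·3.1736 + -0.018776·18.6592 = 0.3975  (Exxon)
  w_4 = 0.235635·1.8062 + -0.018776·27.1295 = -0.0838  (Unilever)
  w_5 = 0.235635·2.2597 + -0.018776·19.5302 = 0.1658  (JPMorgan)
  w_6 = 0.235635·1.3793 + -0.018776·16.1739 = 0.0213  (Pfizer)
Σw_i=1.0000  μᵀw=0.1720
σ²=wᵀΣw=λ₁·μ_p+λ₂ = 0.235635·0.172 + -0.018776 = 0.021754 ≈ 0.0218


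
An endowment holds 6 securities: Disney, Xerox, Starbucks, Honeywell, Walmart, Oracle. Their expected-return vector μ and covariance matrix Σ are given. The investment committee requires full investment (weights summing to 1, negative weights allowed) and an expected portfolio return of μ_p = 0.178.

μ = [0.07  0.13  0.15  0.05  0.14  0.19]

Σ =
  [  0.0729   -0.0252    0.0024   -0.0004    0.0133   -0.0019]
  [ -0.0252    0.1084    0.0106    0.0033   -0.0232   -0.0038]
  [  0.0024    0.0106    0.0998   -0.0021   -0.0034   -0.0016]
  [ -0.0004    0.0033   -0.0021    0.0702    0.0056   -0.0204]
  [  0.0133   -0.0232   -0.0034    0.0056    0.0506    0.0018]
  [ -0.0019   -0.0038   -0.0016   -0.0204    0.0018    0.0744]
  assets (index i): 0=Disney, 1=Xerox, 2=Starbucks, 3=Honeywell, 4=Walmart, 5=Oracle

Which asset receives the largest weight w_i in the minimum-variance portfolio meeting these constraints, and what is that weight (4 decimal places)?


Walmart (0.4392)

p=Σ⁻¹μ = [1.1208  2.0868  1.4408  1.2707  3.2788  2.9890]
q=Σ⁻¹𝟙 = [15.9118  16.6921  9.2687  17.7296  21.2098  19.2473]
a=μᵀp=1.656343  b=𝟙ᵀp=12.186934  c=𝟙ᵀq=100.059206  D=ac−b²=17.211006
λ₁=(c·0.178−b)/D = (100.059206·0.178−12.186934)/17.211006 = 0.326745
λ₂=(a−b·0.178)/D = (1.656343−12.186934·0.178)/17.211006 = -0.029803
w* = 0.326745·p + -0.029803·q:
  w_0 = 0.326745·1.1208 + -0.029803·15.9118 = -0.1080  (Disney)
  w_1 = 0.326745·2.0868 + -0.029803·16.6921 = 0.1844  (Xerox)
  w_2 = 0.326745·1.4408 + -0.029803·9.2687 = 0.1945  (Starbucks)
  w_3 = 0.326745·1.2707 + -0.029803·17.7296 = -0.1132  (Honeywell)
  w_4 = 0.326745·3.2788 + -0.029803·21.2098 = 0.4392  (Walmart)
  w_5 = 0.326745·2.9890 + -0.029803·19.2473 = 0.4030  (Oracle)
Σw_i=1.0000  μᵀw=0.1780
σ²=wᵀΣw=λ₁·μ_p+λ₂ = 0.326745·0.178 + -0.029803 = 0.028358 ≈ 0.0284


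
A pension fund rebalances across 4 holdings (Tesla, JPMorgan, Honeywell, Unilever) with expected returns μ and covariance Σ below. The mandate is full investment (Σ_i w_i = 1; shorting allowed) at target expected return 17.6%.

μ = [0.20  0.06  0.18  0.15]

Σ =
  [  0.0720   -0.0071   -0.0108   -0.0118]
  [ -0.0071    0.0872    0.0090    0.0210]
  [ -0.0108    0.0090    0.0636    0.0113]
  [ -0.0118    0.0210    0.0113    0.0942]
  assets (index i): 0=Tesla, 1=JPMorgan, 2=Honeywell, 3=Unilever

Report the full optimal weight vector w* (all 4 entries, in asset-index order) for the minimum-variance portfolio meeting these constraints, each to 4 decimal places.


x=Σ⁻¹μ = [3.5330  0.2692  3.1074  1.6022]
y=Σ⁻¹𝟙 = [18.6664  9.1715  15.9978  8.9903]
a=μᵀx=1.522404  b=𝟙ᵀx=8.511725  c=𝟙ᵀy=52.826032  D=ac−b²=7.973107
λ₁=(c·0.176−b)/D = (52.826032·0.176−8.511725)/7.973107 = 0.098538
λ₂=(a−b·0.176)/D = (1.522404−8.511725·0.176)/7.973107 = 0.003053
w* = 0.098538·x + 0.003053·y:
  w_0 = 0.098538·3.5330 + 0.003053·18.6664 = 0.4051  (Tesla)
  w_1 = 0.098538·0.2692 + 0.003053·9.1715 = 0.0545  (JPMorgan)
  w_2 = 0.098538·3.1074 + 0.003053·15.9978 = 0.3550  (Honeywell)
  w_3 = 0.098538·1.6022 + 0.003053·8.9903 = 0.1853  (Unilever)
Σw_i=1.0000  μᵀw=0.1760
σ²=wᵀΣw=λ₁·μ_p+λ₂ = 0.098538·0.176 + 0.003053 = 0.020396 ≈ 0.0204

0.4051  0.0545  0.3550  0.1853


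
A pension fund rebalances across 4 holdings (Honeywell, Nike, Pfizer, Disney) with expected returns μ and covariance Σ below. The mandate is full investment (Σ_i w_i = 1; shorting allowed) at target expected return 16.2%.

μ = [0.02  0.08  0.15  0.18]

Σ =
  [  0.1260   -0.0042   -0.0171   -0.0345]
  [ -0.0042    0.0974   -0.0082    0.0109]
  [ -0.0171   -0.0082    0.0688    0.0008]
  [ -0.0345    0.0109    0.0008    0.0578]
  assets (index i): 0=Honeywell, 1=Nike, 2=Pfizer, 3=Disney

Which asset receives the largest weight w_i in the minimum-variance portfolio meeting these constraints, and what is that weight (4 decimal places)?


Disney (0.6160)

g=Σ⁻¹μ = [1.6066  0.6732  2.6143  3.9100]
h=Σ⁻¹𝟙 = [18.0723  9.8158  19.8947  25.9617]
a=μᵀg=1.181928  b=𝟙ᵀg=8.804015  c=𝟙ᵀh=73.744416  D=ac−b²=9.649900
λ₁=(c·0.162−b)/D = (73.744416·0.162−8.804015)/9.649900 = 0.325659
λ₂=(a−b·0.162)/D = (1.181928−8.804015·0.162)/9.649900 = -0.025319
w* = 0.325659·g + -0.025319·h:
  w_0 = 0.325659·1.6066 + -0.025319·18.0723 = 0.0656  (Honeywell)
  w_1 = 0.325659·0.6732 + -0.025319·9.8158 = -0.0293  (Nike)
  w_2 = 0.325659·2.6143 + -0.025319·19.8947 = 0.3477  (Pfizer)
  w_3 = 0.325659·3.9100 + -0.025319·25.9617 = 0.6160  (Disney)
Σw_i=1.0000  μᵀw=0.1620
σ²=wᵀΣw=λ₁·μ_p+λ₂ = 0.325659·0.162 + -0.025319 = 0.027438 ≈ 0.0274


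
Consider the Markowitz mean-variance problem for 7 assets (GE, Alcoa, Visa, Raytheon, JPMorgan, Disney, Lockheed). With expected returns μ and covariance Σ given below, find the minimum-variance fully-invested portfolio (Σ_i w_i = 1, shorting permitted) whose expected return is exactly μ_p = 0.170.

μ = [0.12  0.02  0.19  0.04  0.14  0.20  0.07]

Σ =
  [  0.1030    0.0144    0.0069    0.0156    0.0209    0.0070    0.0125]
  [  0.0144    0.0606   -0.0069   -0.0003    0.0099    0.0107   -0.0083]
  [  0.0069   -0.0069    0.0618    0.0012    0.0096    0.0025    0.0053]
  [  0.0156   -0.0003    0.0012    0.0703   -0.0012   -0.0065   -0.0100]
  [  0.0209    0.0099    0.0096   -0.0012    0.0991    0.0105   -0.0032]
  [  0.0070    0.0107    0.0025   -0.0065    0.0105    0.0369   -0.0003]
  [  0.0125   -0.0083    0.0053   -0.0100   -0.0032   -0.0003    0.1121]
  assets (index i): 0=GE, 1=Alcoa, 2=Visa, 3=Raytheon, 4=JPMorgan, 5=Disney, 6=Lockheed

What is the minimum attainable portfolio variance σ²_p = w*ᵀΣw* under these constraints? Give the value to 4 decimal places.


x=Σ⁻¹μ = [0.3420  -0.4075  2.6158  1.0270  0.5954  5.3121  0.5553]
y=Σ⁻¹𝟙 = [-0.0860  14.7935  14.7659  17.9087  5.2800  23.5693  11.1388]
a=μᵀx=1.755626  b=𝟙ᵀx=10.040180  c=𝟙ᵀy=87.370108  D=ac−b²=52.584031
λ₁=(c·0.170−b)/D = (87.370108·0.170−10.040180)/52.584031 = 0.091525
λ₂=(a−b·0.170)/D = (1.755626−10.040180·0.170)/52.584031 = 0.000928
w* = 0.091525·x + 0.000928·y:
  w_0 = 0.091525·0.3420 + 0.000928·-0.0860 = 0.0312  (GE)
  w_1 = 0.091525·-0.4075 + 0.000928·14.7935 = -0.0236  (Alcoa)
  w_2 = 0.091525·2.6158 + 0.000928·14.7659 = 0.2531  (Visa)
  w_3 = 0.091525·1.0270 + 0.000928·17.9087 = 0.1106  (Raytheon)
  w_4 = 0.091525·0.5954 + 0.000928·5.2800 = 0.0594  (JPMorgan)
  w_5 = 0.091525·5.3121 + 0.000928·23.5693 = 0.5081  (Disney)
  w_6 = 0.091525·0.5553 + 0.000928·11.1388 = 0.0612  (Lockheed)
Σw_i=1.0000  μᵀw=0.1700
σ²=wᵀΣw=λ₁·μ_p+λ₂ = 0.091525·0.170 + 0.000928 = 0.016487 ≈ 0.0165

0.0165


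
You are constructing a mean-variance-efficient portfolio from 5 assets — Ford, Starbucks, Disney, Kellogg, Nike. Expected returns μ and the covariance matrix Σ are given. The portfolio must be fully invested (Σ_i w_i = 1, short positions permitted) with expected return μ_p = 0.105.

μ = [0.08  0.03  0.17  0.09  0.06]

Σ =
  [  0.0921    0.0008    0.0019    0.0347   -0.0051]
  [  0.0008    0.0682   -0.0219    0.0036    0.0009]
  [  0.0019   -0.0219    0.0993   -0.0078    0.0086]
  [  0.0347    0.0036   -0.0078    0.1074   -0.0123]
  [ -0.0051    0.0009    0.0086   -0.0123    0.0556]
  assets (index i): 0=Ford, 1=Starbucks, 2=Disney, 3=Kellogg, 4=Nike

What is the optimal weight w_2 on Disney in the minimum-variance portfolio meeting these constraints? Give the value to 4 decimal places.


0.3899

p=Σ⁻¹μ = [0.5442  0.9836  1.9000  0.8834  1.0147]
q=Σ⁻¹𝟙 = [7.9948  18.0204  13.0155  9.1816  18.4452]
a=μᵀp=0.536433  b=𝟙ᵀp=5.325899  c=𝟙ᵀq=66.657592  D=ac−b²=7.392137
λ₁=(c·0.105−b)/D = (66.657592·0.105−5.325899)/7.392137 = 0.226342
λ₂=(a−b·0.105)/D = (0.536433−5.325899·0.105)/7.392137 = -0.003083
w* = 0.226342·p + -0.003083·q:
  w_0 = 0.226342·0.5442 + -0.003083·7.9948 = 0.0985  (Ford)
  w_1 = 0.226342·0.9836 + -0.003083·18.0204 = 0.1671  (Starbucks)
  w_2 = 0.226342·1.9000 + -0.003083·13.0155 = 0.3899  (Disney)
  w_3 = 0.226342·0.8834 + -0.003083·9.1816 = 0.1716  (Kellogg)
  w_4 = 0.226342·1.0147 + -0.003083·18.4452 = 0.1728  (Nike)
Σw_i=1.0000  μᵀw=0.1050
σ²=wᵀΣw=λ₁·μ_p+λ₂ = 0.226342·0.105 + -0.003083 = 0.020683 ≈ 0.0207


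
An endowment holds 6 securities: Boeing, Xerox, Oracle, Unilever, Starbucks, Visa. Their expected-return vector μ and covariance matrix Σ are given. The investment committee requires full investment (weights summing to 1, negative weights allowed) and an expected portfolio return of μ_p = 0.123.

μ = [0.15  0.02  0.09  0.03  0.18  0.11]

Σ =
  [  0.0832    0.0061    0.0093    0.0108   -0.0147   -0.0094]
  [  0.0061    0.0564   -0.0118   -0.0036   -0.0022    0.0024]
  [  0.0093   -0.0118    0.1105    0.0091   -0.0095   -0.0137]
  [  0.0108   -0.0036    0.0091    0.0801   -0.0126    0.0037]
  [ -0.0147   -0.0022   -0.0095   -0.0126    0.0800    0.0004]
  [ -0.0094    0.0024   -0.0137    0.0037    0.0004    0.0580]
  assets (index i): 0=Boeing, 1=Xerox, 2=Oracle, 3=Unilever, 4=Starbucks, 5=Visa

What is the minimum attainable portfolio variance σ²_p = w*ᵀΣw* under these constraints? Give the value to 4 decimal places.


u=Σ⁻¹μ = [2.3999  0.3658  1.1881  0.2680  2.8718  2.5141]
v=Σ⁻¹𝟙 = [13.2038  19.6950  13.2440  12.0878  18.8404  20.7936]
a=μᵀu=1.275739  b=𝟙ᵀu=9.607635  c=𝟙ᵀv=97.864601  D=ac−b²=32.543018
λ₁=(c·0.123−b)/D = (97.864601·0.123−9.607635)/32.543018 = 0.074662
λ₂=(a−b·0.123)/D = (1.275739−9.607635·0.123)/32.543018 = 0.002888
w* = 0.074662·u + 0.002888·v:
  w_0 = 0.074662·2.3999 + 0.002888·13.2038 = 0.2173  (Boeing)
  w_1 = 0.074662·0.3658 + 0.002888·19.6950 = 0.0842  (Xerox)
  w_2 = 0.074662·1.1881 + 0.002888·13.2440 = 0.1270  (Oracle)
  w_3 = 0.074662·0.2680 + 0.002888·12.0878 = 0.0549  (Unilever)
  w_4 = 0.074662·2.8718 + 0.002888·18.8404 = 0.2688  (Starbucks)
  w_5 = 0.074662·2.5141 + 0.002888·20.7936 = 0.2478  (Visa)
Σw_i=1.0000  μᵀw=0.1230
σ²=wᵀΣw=λ₁·μ_p+λ₂ = 0.074662·0.123 + 0.002888 = 0.012072 ≈ 0.0121

0.0121


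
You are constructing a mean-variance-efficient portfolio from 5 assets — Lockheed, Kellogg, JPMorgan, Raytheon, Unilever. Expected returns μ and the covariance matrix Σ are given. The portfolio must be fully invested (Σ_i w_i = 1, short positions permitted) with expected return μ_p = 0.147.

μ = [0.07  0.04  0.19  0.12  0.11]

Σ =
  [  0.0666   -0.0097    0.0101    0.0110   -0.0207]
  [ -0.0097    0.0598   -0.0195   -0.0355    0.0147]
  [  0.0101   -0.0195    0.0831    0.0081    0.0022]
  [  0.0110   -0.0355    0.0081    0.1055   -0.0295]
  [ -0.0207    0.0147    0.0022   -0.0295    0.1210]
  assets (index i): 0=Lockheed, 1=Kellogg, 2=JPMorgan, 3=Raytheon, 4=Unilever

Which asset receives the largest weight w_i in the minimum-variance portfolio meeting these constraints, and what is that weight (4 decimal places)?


g=Σ⁻¹μ = [1.0896  2.5790  2.5274  2.0427  1.2342]
h=Σ⁻¹𝟙 = [17.8939  34.4107  15.5304  21.3758  12.0742]
a=μᵀg=1.040532  b=𝟙ᵀg=9.473026  c=𝟙ᵀh=101.284933  D=ac−b²=15.651978
λ₁=(c·0.147−b)/D = (101.284933·0.147−9.473026)/15.651978 = 0.346018
λ₂=(a−b·0.147)/D = (1.040532−9.473026·0.147)/15.651978 = -0.022489
w* = 0.346018·g + -0.022489·h:
  w_0 = 0.346018·1.0896 + -0.022489·17.8939 = -0.0254  (Lockheed)
  w_1 = 0.346018·2.5790 + -0.022489·34.4107 = 0.1185  (Kellogg)
  w_2 = 0.346018·2.5274 + -0.022489·15.5304 = 0.5252  (JPMorgan)
  w_3 = 0.346018·2.0427 + -0.022489·21.3758 = 0.2261  (Raytheon)
  w_4 = 0.346018·1.2342 + -0.022489·12.0742 = 0.1555  (Unilever)
Σw_i=1.0000  μᵀw=0.1470
σ²=wᵀΣw=λ₁·μ_p+λ₂ = 0.346018·0.147 + -0.022489 = 0.028375 ≈ 0.0284

JPMorgan (0.5252)


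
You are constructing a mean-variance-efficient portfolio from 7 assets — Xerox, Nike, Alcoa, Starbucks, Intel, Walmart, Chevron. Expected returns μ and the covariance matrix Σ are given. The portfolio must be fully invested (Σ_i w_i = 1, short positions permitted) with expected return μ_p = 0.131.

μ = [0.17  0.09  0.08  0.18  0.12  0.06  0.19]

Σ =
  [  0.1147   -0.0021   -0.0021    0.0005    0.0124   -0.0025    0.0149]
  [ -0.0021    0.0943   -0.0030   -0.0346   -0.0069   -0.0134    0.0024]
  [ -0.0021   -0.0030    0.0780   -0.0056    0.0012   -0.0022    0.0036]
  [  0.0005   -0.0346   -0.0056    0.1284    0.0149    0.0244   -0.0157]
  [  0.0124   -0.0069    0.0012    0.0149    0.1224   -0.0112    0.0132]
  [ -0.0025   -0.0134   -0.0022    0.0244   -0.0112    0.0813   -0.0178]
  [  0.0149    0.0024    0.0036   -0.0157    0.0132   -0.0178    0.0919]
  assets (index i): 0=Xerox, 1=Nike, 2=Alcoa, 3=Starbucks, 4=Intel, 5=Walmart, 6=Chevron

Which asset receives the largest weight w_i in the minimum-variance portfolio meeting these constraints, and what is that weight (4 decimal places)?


Chevron (0.2003)

g=Σ⁻¹μ = [1.2005  1.8769  1.1891  1.9532  0.5741  1.1001  2.2415]
h=Σ⁻¹𝟙 = [7.1959  17.6885  14.2339  10.7654  7.1166  16.3473  12.6784]
a=μᵀg=1.380504  b=𝟙ᵀg=10.135474  c=𝟙ᵀh=86.025990  D=ac−b²=16.031430
λ₁=(c·0.131−b)/D = (86.025990·0.131−10.135474)/16.031430 = 0.070732
λ₂=(a−b·0.131)/D = (1.380504−10.135474·0.131)/16.031430 = 0.003291
w* = 0.070732·g + 0.003291·h:
  w_0 = 0.070732·1.2005 + 0.003291·7.1959 = 0.1086  (Xerox)
  w_1 = 0.070732·1.8769 + 0.003291·17.6885 = 0.1910  (Nike)
  w_2 = 0.070732·1.1891 + 0.003291·14.2339 = 0.1310  (Alcoa)
  w_3 = 0.070732·1.9532 + 0.003291·10.7654 = 0.1736  (Starbucks)
  w_4 = 0.070732·0.5741 + 0.003291·7.1166 = 0.0640  (Intel)
  w_5 = 0.070732·1.1001 + 0.003291·16.3473 = 0.1316  (Walmart)
  w_6 = 0.070732·2.2415 + 0.003291·12.6784 = 0.2003  (Chevron)
Σw_i=1.0000  μᵀw=0.1310
σ²=wᵀΣw=λ₁·μ_p+λ₂ = 0.070732·0.131 + 0.003291 = 0.012557 ≈ 0.0126


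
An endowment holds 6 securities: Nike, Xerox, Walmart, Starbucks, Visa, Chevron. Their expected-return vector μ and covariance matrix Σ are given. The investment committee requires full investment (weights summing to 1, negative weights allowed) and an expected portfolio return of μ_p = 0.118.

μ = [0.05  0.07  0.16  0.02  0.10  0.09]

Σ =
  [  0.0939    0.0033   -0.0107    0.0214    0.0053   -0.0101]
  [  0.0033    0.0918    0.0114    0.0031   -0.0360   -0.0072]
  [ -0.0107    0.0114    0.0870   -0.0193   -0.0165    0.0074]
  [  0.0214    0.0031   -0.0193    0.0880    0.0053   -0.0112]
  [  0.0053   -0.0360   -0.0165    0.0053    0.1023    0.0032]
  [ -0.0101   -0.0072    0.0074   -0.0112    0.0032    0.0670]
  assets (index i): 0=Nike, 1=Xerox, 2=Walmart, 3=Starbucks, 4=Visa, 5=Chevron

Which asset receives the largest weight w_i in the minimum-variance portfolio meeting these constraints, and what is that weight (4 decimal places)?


Walmart (0.4130)

u=Σ⁻¹μ = [0.6540  1.2090  2.0787  0.5559  1.6331  1.3571]
v=Σ⁻¹𝟙 = [9.8530  15.9341  15.0307  13.0097  16.0633  17.8704]
a=μᵀu=0.746491  b=𝟙ᵀu=7.487810  c=𝟙ᵀv=87.761244  D=ac−b²=9.445692
λ₁=(c·0.118−b)/D = (87.761244·0.118−7.487810)/9.445692 = 0.303632
λ₂=(a−b·0.118)/D = (0.746491−7.487810·0.118)/9.445692 = -0.014511
w* = 0.303632·u + -0.014511·v:
  w_0 = 0.303632·0.6540 + -0.014511·9.8530 = 0.0556  (Nike)
  w_1 = 0.303632·1.2090 + -0.014511·15.9341 = 0.1359  (Xerox)
  w_2 = 0.303632·2.0787 + -0.014511·15.0307 = 0.4130  (Walmart)
  w_3 = 0.303632·0.5559 + -0.014511·13.0097 = -0.0200  (Starbucks)
  w_4 = 0.303632·1.6331 + -0.014511·16.0633 = 0.2628  (Visa)
  w_5 = 0.303632·1.3571 + -0.014511·17.8704 = 0.1527  (Chevron)
Σw_i=1.0000  μᵀw=0.1180
σ²=wᵀΣw=λ₁·μ_p+λ₂ = 0.303632·0.118 + -0.014511 = 0.021317 ≈ 0.0213


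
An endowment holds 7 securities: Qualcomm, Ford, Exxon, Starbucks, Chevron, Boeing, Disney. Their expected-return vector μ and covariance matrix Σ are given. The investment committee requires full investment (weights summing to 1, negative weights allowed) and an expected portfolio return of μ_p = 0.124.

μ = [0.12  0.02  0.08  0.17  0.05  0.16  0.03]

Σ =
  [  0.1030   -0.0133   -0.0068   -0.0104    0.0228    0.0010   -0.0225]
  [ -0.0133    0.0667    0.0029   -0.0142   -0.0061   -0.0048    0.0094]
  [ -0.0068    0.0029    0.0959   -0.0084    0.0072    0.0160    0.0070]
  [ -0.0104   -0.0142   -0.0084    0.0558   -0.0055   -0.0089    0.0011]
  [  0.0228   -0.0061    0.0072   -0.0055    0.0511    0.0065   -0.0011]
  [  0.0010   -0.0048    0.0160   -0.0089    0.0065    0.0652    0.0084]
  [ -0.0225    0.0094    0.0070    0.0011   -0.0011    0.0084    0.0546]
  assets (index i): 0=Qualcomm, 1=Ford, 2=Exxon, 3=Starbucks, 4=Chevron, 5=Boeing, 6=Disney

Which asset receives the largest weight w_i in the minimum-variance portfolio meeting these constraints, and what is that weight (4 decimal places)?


Starbucks (0.3504)

u=Σ⁻¹μ = [1.8696  1.7736  0.7649  4.4509  0.3682  2.8888  0.3898]
v=Σ⁻¹𝟙 = [16.9131  25.0161  8.7057  32.4193  15.6777  15.4362  17.1497]
a=μᵀu=1.569983  b=𝟙ᵀu=12.505816  c=𝟙ᵀv=131.317962  D=ac−b²=49.771508
λ₁=(c·0.124−b)/D = (131.317962·0.124−12.505816)/49.771508 = 0.075899
λ₂=(a−b·0.124)/D = (1.569983−12.505816·0.124)/49.771508 = 0.000387
w* = 0.075899·u + 0.000387·v:
  w_0 = 0.075899·1.8696 + 0.000387·16.9131 = 0.1484  (Qualcomm)
  w_1 = 0.075899·1.7736 + 0.000387·25.0161 = 0.1443  (Ford)
  w_2 = 0.075899·0.7649 + 0.000387·8.7057 = 0.0614  (Exxon)
  w_3 = 0.075899·4.4509 + 0.000387·32.4193 = 0.3504  (Starbucks)
  w_4 = 0.075899·0.3682 + 0.000387·15.6777 = 0.0340  (Chevron)
  w_5 = 0.075899·2.8888 + 0.000387·15.4362 = 0.2252  (Boeing)
  w_6 = 0.075899·0.3898 + 0.000387·17.1497 = 0.0362  (Disney)
Σw_i=1.0000  μᵀw=0.1240
σ²=wᵀΣw=λ₁·μ_p+λ₂ = 0.075899·0.124 + 0.000387 = 0.009798 ≈ 0.0098


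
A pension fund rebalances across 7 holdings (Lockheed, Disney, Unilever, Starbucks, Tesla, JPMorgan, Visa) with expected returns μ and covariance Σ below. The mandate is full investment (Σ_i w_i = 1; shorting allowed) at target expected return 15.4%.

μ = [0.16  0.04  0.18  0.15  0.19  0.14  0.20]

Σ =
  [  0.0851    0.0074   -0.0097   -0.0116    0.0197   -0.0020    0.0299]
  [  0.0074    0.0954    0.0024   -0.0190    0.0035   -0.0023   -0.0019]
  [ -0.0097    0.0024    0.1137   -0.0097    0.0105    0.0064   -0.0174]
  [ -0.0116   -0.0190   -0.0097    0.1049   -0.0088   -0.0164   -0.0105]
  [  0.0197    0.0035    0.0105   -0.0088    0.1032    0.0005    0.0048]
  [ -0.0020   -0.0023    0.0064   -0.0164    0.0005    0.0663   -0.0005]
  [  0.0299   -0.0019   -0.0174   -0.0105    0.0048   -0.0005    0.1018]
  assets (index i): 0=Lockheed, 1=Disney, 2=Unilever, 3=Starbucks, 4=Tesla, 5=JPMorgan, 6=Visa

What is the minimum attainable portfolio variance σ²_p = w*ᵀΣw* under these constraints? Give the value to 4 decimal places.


p=Σ⁻¹μ = [1.3658  0.8481  1.9502  2.6671  1.4686  2.6587  2.1315]
q=Σ⁻¹𝟙 = [9.2853  13.6466  10.7912  18.7790  7.3576  19.4665  10.8807]
a=μᵀp=2.081128  b=𝟙ᵀp=13.090178  c=𝟙ᵀq=90.206933  D=ac−b²=16.379440
λ₁=(c·0.154−b)/D = (90.206933·0.154−13.090178)/16.379440 = 0.048945
λ₂=(a−b·0.154)/D = (2.081128−13.090178·0.154)/16.379440 = 0.003983
w* = 0.048945·p + 0.003983·q:
  w_0 = 0.048945·1.3658 + 0.003983·9.2853 = 0.1038  (Lockheed)
  w_1 = 0.048945·0.8481 + 0.003983·13.6466 = 0.0959  (Disney)
  w_2 = 0.048945·1.9502 + 0.003983·10.7912 = 0.1384  (Unilever)
  w_3 = 0.048945·2.6671 + 0.003983·18.7790 = 0.2053  (Starbucks)
  w_4 = 0.048945·1.4686 + 0.003983·7.3576 = 0.1012  (Tesla)
  w_5 = 0.048945·2.6587 + 0.003983·19.4665 = 0.2077  (JPMorgan)
  w_6 = 0.048945·2.1315 + 0.003983·10.8807 = 0.1477  (Visa)
Σw_i=1.0000  μᵀw=0.1540
σ²=wᵀΣw=λ₁·μ_p+λ₂ = 0.048945·0.154 + 0.003983 = 0.011521 ≈ 0.0115

0.0115


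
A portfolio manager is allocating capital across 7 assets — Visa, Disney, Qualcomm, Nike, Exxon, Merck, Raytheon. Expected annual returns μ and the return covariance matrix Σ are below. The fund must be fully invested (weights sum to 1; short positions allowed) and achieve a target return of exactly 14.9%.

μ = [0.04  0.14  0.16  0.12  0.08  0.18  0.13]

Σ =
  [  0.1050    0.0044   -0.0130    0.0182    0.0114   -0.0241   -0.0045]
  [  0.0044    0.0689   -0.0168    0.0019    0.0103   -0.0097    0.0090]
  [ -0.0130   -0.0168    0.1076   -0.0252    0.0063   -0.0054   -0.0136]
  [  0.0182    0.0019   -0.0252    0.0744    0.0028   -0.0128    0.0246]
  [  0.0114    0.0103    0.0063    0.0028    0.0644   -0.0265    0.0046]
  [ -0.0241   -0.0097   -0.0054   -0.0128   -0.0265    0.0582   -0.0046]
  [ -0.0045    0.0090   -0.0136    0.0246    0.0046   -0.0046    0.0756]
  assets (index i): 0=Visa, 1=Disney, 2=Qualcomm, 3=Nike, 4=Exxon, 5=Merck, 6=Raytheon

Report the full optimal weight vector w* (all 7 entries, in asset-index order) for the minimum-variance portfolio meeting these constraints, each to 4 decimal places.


u=Σ⁻¹μ = [1.3877  2.9546  3.1070  2.8092  2.6224  6.3646  1.3230]
v=Σ⁻¹𝟙 = [16.1285  19.3996  21.0121  19.4981  24.5757  45.3579  10.5779]
a=μᵀu=2.830770  b=𝟙ᵀu=20.568395  c=𝟙ᵀv=156.549807  D=ac−b²=20.097685
λ₁=(c·0.149−b)/D = (156.549807·0.149−20.568395)/20.097685 = 0.137206
λ₂=(a−b·0.149)/D = (2.830770−20.568395·0.149)/20.097685 = -0.011639
w* = 0.137206·u + -0.011639·v:
  w_0 = 0.137206·1.3877 + -0.011639·16.1285 = 0.0027  (Visa)
  w_1 = 0.137206·2.9546 + -0.011639·19.3996 = 0.1796  (Disney)
  w_2 = 0.137206·3.1070 + -0.011639·21.0121 = 0.1817  (Qualcomm)
  w_3 = 0.137206·2.8092 + -0.011639·19.4981 = 0.1585  (Nike)
  w_4 = 0.137206·2.6224 + -0.011639·24.5757 = 0.0738  (Exxon)
  w_5 = 0.137206·6.3646 + -0.011639·45.3579 = 0.3453  (Merck)
  w_6 = 0.137206·1.3230 + -0.011639·10.5779 = 0.0584  (Raytheon)
Σw_i=1.0000  μᵀw=0.1490
σ²=wᵀΣw=λ₁·μ_p+λ₂ = 0.137206·0.149 + -0.011639 = 0.008805 ≈ 0.0088

0.0027  0.1796  0.1817  0.1585  0.0738  0.3453  0.0584


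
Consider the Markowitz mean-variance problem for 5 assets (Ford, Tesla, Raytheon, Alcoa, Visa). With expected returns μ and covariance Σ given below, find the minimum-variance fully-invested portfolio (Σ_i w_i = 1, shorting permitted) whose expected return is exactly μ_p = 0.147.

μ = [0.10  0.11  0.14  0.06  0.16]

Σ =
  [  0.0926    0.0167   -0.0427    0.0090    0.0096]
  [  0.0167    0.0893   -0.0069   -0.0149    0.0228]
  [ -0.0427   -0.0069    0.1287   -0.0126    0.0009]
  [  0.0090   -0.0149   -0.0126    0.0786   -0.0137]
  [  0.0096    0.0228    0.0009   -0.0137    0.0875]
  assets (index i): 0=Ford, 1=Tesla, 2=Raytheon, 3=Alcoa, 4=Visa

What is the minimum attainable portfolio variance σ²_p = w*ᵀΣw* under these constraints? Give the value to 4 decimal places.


g=Σ⁻¹μ = [1.4130  0.9077  1.7245  1.3339  1.6281]
h=Σ⁻¹𝟙 = [12.7912  10.2427  14.1775  17.1986  9.9032]
a=μᵀg=0.823100  b=𝟙ᵀg=7.007108  c=𝟙ᵀh=64.313292  D=ac−b²=3.836717
λ₁=(c·0.147−b)/D = (64.313292·0.147−7.007108)/3.836717 = 0.637771
λ₂=(a−b·0.147)/D = (0.823100−7.007108·0.147)/3.836717 = -0.053938
w* = 0.637771·g + -0.053938·h:
  w_0 = 0.637771·1.4130 + -0.053938·12.7912 = 0.2112  (Ford)
  w_1 = 0.637771·0.9077 + -0.053938·10.2427 = 0.0264  (Tesla)
  w_2 = 0.637771·1.7245 + -0.053938·14.1775 = 0.3351  (Raytheon)
  w_3 = 0.637771·1.3339 + -0.053938·17.1986 = -0.0770  (Alcoa)
  w_4 = 0.637771·1.6281 + -0.053938·9.9032 = 0.5042  (Visa)
Σw_i=1.0000  μᵀw=0.1470
σ²=wᵀΣw=λ₁·μ_p+λ₂ = 0.637771·0.147 + -0.053938 = 0.039814 ≈ 0.0398

0.0398


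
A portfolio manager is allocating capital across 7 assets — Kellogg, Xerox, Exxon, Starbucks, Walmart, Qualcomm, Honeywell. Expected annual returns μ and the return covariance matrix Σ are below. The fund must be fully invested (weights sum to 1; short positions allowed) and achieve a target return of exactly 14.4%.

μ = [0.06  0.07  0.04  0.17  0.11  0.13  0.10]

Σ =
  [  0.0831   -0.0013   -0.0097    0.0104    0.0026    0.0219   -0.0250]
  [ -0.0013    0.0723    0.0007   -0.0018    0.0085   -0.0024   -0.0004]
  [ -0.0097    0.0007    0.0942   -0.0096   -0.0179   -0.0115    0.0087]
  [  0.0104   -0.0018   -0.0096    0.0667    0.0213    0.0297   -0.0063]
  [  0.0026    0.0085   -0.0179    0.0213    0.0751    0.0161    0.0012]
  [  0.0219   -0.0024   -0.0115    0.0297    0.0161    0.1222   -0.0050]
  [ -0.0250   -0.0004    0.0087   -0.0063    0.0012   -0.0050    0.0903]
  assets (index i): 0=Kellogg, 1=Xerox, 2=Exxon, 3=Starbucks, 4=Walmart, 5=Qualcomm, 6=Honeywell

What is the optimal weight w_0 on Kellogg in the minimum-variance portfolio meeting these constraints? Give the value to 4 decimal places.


-0.0215

x=Σ⁻¹μ = [0.8470  0.9642  0.7979  2.2659  0.7620  0.4139  1.4402]
y=Σ⁻¹𝟙 = [15.7502  13.2292  14.3329  11.5153  10.4540  3.4056  14.9655]
a=μᵀx=0.817086  b=𝟙ᵀx=7.491184  c=𝟙ᵀy=83.652586  D=ac−b²=12.233512
λ₁=(c·0.144−b)/D = (83.652586·0.144−7.491184)/12.233512 = 0.372321
λ₂=(a−b·0.144)/D = (0.817086−7.491184·0.144)/12.233512 = -0.021388
w* = 0.372321·x + -0.021388·y:
  w_0 = 0.372321·0.8470 + -0.021388·15.7502 = -0.0215  (Kellogg)
  w_1 = 0.372321·0.9642 + -0.021388·13.2292 = 0.0761  (Xerox)
  w_2 = 0.372321·0.7979 + -0.021388·14.3329 = -0.0095  (Exxon)
  w_3 = 0.372321·2.2659 + -0.021388·11.5153 = 0.5974  (Starbucks)
  w_4 = 0.372321·0.7620 + -0.021388·10.4540 = 0.0601  (Walmart)
  w_5 = 0.372321·0.4139 + -0.021388·3.4056 = 0.0813  (Qualcomm)
  w_6 = 0.372321·1.4402 + -0.021388·14.9655 = 0.2161  (Honeywell)
Σw_i=1.0000  μᵀw=0.1440
σ²=wᵀΣw=λ₁·μ_p+λ₂ = 0.372321·0.144 + -0.021388 = 0.032227 ≈ 0.0322


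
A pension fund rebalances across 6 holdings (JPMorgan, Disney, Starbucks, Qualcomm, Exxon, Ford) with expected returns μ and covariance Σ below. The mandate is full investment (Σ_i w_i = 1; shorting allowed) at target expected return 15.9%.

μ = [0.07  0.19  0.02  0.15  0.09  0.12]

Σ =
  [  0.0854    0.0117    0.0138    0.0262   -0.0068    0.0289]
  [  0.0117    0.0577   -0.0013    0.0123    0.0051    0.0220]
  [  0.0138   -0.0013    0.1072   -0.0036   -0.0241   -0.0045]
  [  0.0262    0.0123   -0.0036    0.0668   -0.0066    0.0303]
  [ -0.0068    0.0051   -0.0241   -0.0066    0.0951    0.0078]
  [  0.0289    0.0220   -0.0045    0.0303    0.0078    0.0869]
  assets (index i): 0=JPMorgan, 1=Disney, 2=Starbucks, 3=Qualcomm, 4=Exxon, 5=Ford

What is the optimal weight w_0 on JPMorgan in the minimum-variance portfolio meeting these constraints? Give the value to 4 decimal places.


p=Σ⁻¹μ = [-0.1562  2.8422  0.5423  1.9288  1.0562  -0.0259]
q=Σ⁻¹𝟙 = [4.7725  12.0561  12.5071  12.0003  14.0424  2.0711]
a=μᵀp=0.921184  b=𝟙ᵀp=6.187272  c=𝟙ᵀq=57.449496  D=ac−b²=14.639216
λ₁=(c·0.159−b)/D = (57.449496·0.159−6.187272)/14.639216 = 0.201322
λ₂=(a−b·0.159)/D = (0.921184−6.187272·0.159)/14.639216 = -0.004276
w* = 0.201322·p + -0.004276·q:
  w_0 = 0.201322·-0.1562 + -0.004276·4.7725 = -0.0519  (JPMorgan)
  w_1 = 0.201322·2.8422 + -0.004276·12.0561 = 0.5206  (Disney)
  w_2 = 0.201322·0.5423 + -0.004276·12.5071 = 0.0557  (Starbucks)
  w_3 = 0.201322·1.9288 + -0.004276·12.0003 = 0.3370  (Qualcomm)
  w_4 = 0.201322·1.0562 + -0.004276·14.0424 = 0.1526  (Exxon)
  w_5 = 0.201322·-0.0259 + -0.004276·2.0711 = -0.0141  (Ford)
Σw_i=1.0000  μᵀw=0.1590
σ²=wᵀΣw=λ₁·μ_p+λ₂ = 0.201322·0.159 + -0.004276 = 0.027735 ≈ 0.0277

-0.0519


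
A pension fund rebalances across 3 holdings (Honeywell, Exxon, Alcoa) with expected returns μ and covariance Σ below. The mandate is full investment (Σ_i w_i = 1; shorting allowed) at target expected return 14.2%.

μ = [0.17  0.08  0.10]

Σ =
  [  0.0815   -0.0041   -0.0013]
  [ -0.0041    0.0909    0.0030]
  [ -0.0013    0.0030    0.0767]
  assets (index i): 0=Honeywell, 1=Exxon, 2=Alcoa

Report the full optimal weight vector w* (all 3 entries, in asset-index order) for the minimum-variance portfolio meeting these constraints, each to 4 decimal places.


g=Σ⁻¹μ = [2.1537  0.9342  1.3037]
h=Σ⁻¹𝟙 = [13.0362  11.1659  12.8220]
a=μᵀg=0.571236  b=𝟙ᵀg=4.391627  c=𝟙ᵀh=37.024129  D=ac−b²=1.863142
λ₁=(c·0.142−b)/D = (37.024129·0.142−4.391627)/1.863142 = 0.464698
λ₂=(a−b·0.142)/D = (0.571236−4.391627·0.142)/1.863142 = -0.028111
w* = 0.464698·g + -0.028111·h:
  w_0 = 0.464698·2.1537 + -0.028111·13.0362 = 0.6344  (Honeywell)
  w_1 = 0.464698·0.9342 + -0.028111·11.1659 = 0.1202  (Exxon)
  w_2 = 0.464698·1.3037 + -0.028111·12.8220 = 0.2454  (Alcoa)
Σw_i=1.0000  μᵀw=0.1420
σ²=wᵀΣw=λ₁·μ_p+λ₂ = 0.464698·0.142 + -0.028111 = 0.037876 ≈ 0.0379

0.6344  0.1202  0.2454


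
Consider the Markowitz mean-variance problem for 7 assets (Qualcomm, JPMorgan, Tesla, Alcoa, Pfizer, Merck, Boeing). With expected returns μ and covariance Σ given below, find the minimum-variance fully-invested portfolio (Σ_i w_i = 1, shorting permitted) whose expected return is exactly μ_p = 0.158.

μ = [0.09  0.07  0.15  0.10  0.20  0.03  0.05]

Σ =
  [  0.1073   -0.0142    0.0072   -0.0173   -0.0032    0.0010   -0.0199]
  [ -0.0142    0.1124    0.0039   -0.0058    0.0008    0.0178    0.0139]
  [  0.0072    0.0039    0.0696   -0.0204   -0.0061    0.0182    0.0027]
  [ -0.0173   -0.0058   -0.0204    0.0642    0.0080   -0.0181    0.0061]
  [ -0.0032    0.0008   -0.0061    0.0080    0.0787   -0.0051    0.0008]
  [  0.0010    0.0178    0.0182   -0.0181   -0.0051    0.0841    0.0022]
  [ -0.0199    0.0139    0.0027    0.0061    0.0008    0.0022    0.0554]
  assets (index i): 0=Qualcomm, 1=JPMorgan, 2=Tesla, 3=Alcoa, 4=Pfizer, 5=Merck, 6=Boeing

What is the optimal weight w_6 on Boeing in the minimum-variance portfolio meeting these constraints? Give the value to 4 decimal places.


-0.0307

x=Σ⁻¹μ = [1.3658  0.6753  2.8567  2.5802  2.5590  0.2701  0.7527]
y=Σ⁻¹𝟙 = [17.0142  7.5639  17.1279  26.5167  12.5747  12.3836  17.8365]
a=μᵀx=1.414261  b=𝟙ᵀx=11.059884  c=𝟙ᵀy=111.017576  D=ac−b²=34.686776
λ₁=(c·0.158−b)/D = (111.017576·0.158−11.059884)/34.686776 = 0.186840
λ₂=(a−b·0.158)/D = (1.414261−11.059884·0.158)/34.686776 = -0.009606
w* = 0.186840·x + -0.009606·y:
  w_0 = 0.186840·1.3658 + -0.009606·17.0142 = 0.0918  (Qualcomm)
  w_1 = 0.186840·0.6753 + -0.009606·7.5639 = 0.0535  (JPMorgan)
  w_2 = 0.186840·2.8567 + -0.009606·17.1279 = 0.3692  (Tesla)
  w_3 = 0.186840·2.5802 + -0.009606·26.5167 = 0.2274  (Alcoa)
  w_4 = 0.186840·2.5590 + -0.009606·12.5747 = 0.3573  (Pfizer)
  w_5 = 0.186840·0.2701 + -0.009606·12.3836 = -0.0685  (Merck)
  w_6 = 0.186840·0.7527 + -0.009606·17.8365 = -0.0307  (Boeing)
Σw_i=1.0000  μᵀw=0.1580
σ²=wᵀΣw=λ₁·μ_p+λ₂ = 0.186840·0.158 + -0.009606 = 0.019915 ≈ 0.0199


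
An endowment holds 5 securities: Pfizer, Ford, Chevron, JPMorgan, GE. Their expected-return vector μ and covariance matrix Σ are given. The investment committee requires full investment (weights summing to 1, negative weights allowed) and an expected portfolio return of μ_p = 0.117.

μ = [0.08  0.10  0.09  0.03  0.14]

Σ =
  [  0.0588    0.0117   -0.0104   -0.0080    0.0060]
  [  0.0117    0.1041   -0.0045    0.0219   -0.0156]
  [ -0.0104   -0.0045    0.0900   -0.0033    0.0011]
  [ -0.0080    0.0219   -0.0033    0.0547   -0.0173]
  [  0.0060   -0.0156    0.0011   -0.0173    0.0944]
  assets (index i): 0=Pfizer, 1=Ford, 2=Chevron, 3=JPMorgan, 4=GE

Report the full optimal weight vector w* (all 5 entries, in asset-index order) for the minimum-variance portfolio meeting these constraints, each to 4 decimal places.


p=Σ⁻¹μ = [1.3562  0.9077  1.2178  0.9995  1.7158]
q=Σ⁻¹𝟙 = [20.4845  4.8861  14.4539  24.7695  14.4696]
a=μᵀp=0.579069  b=𝟙ᵀp=6.197055  c=𝟙ᵀq=79.063658  D=ac−b²=7.379853
λ₁=(c·0.117−b)/D = (79.063658·0.117−6.197055)/7.379853 = 0.413747
λ₂=(a−b·0.117)/D = (0.579069−6.197055·0.117)/7.379853 = -0.019782
w* = 0.413747·p + -0.019782·q:
  w_0 = 0.413747·1.3562 + -0.019782·20.4845 = 0.1559  (Pfizer)
  w_1 = 0.413747·0.9077 + -0.019782·4.8861 = 0.2789  (Ford)
  w_2 = 0.413747·1.2178 + -0.019782·14.4539 = 0.2179  (Chevron)
  w_3 = 0.413747·0.9995 + -0.019782·24.7695 = -0.0764  (JPMorgan)
  w_4 = 0.413747·1.7158 + -0.019782·14.4696 = 0.4237  (GE)
Σw_i=1.0000  μᵀw=0.1170
σ²=wᵀΣw=λ₁·μ_p+λ₂ = 0.413747·0.117 + -0.019782 = 0.028627 ≈ 0.0286

0.1559  0.2789  0.2179  -0.0764  0.4237


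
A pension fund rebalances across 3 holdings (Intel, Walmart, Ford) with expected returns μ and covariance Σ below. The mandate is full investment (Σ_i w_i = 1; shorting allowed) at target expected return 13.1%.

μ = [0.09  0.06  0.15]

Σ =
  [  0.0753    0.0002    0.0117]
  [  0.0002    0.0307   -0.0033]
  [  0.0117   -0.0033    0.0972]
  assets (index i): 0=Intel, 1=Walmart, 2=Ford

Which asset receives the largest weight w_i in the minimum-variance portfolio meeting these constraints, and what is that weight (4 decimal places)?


Ford (0.7200)

u=Σ⁻¹μ = [0.9566  2.1094  1.4997]
v=Σ⁻¹𝟙 = [11.6329  33.5754  10.0277]
a=μᵀu=0.437608  b=𝟙ᵀu=4.565646  c=𝟙ᵀv=55.236056  D=ac−b²=3.326606
λ₁=(c·0.131−b)/D = (55.236056·0.131−4.565646)/3.326606 = 0.802703
λ₂=(a−b·0.131)/D = (0.437608−4.565646·0.131)/3.326606 = -0.048245
w* = 0.802703·u + -0.048245·v:
  w_0 = 0.802703·0.9566 + -0.048245·11.6329 = 0.2066  (Intel)
  w_1 = 0.802703·2.1094 + -0.048245·33.5754 = 0.0734  (Walmart)
  w_2 = 0.802703·1.4997 + -0.048245·10.0277 = 0.7200  (Ford)
Σw_i=1.0000  μᵀw=0.1310
σ²=wᵀΣw=λ₁·μ_p+λ₂ = 0.802703·0.131 + -0.048245 = 0.056909 ≈ 0.0569
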